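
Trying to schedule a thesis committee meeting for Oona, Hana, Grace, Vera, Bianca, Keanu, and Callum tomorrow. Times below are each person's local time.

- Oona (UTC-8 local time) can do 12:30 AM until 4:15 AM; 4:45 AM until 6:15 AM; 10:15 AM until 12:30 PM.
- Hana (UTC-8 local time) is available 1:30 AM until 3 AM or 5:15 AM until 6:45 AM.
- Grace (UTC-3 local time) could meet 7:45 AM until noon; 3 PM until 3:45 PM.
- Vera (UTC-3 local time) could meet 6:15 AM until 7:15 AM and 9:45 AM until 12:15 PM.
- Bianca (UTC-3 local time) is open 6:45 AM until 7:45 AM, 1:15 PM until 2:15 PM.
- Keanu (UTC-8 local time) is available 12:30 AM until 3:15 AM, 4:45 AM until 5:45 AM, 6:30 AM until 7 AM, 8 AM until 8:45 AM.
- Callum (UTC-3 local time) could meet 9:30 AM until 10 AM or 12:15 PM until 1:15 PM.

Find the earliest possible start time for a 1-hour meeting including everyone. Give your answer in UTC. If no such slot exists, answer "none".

none

Oona in UTC: 08:30-12:15, 12:45-14:15, 18:15-20:30 (add 8h to convert from UTC-8).
Hana in UTC: 09:30-11:00, 13:15-14:45 (add 8h to convert from UTC-8).
Grace in UTC: 10:45-15:00, 18:00-18:45 (add 3h to convert from UTC-3).
Vera in UTC: 09:15-10:15, 12:45-15:15 (add 3h to convert from UTC-3).
Bianca in UTC: 09:45-10:45, 16:15-17:15 (add 3h to convert from UTC-3).
Keanu in UTC: 08:30-11:15, 12:45-13:45, 14:30-15:00, 16:00-16:45 (add 8h to convert from UTC-8).
Callum in UTC: 12:30-13:00, 15:15-16:15 (add 3h to convert from UTC-3).
Oona ∩ Hana: 09:30-11:00, 13:15-14:15.
Oona ∩ Hana ∩ Grace: 10:45-11:00, 13:15-14:15.
Oona ∩ Hana ∩ Grace ∩ Vera: 13:15-14:15.
Oona ∩ Hana ∩ Grace ∩ Vera ∩ Bianca: ∅.
Oona ∩ Hana ∩ Grace ∩ Vera ∩ Bianca ∩ Keanu: ∅.
Oona ∩ Hana ∩ Grace ∩ Vera ∩ Bianca ∩ Keanu ∩ Callum: ∅.
There is no time when everyone is free.
No common window is at least 60 minutes long.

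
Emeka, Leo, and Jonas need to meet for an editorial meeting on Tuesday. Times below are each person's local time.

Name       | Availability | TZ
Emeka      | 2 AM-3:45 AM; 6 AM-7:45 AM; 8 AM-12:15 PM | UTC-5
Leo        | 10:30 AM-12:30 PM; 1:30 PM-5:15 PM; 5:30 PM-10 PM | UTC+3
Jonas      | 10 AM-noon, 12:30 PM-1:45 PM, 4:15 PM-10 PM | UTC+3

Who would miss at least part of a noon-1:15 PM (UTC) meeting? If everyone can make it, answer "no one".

Emeka, Jonas

Emeka in UTC: 07:00-08:45, 11:00-12:45, 13:00-17:15 (add 5h to convert from UTC-5).
Leo in UTC: 07:30-09:30, 10:30-14:15, 14:30-19:00 (subtract 3h to convert from UTC+3).
Jonas in UTC: 07:00-09:00, 09:30-10:45, 13:15-19:00 (subtract 3h to convert from UTC+3).
Emeka: not fully free for 12:00-13:15. Leo: free for 12:00-13:15. Jonas: not fully free for 12:00-13:15.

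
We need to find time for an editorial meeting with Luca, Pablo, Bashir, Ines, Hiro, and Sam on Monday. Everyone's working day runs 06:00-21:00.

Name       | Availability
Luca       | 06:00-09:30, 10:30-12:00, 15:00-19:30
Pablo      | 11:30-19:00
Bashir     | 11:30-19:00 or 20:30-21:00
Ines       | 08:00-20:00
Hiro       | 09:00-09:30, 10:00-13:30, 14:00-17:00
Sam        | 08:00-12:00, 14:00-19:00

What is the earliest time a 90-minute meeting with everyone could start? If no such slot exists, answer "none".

Luca ∩ Pablo: 11:30-12:00, 15:00-19:00.
Luca ∩ Pablo ∩ Bashir: 11:30-12:00, 15:00-19:00.
Luca ∩ Pablo ∩ Bashir ∩ Ines: 11:30-12:00, 15:00-19:00.
Luca ∩ Pablo ∩ Bashir ∩ Ines ∩ Hiro: 11:30-12:00, 15:00-17:00.
Luca ∩ Pablo ∩ Bashir ∩ Ines ∩ Hiro ∩ Sam: 11:30-12:00, 15:00-17:00.
The first common window of at least 90 minutes is 15:00-17:00, so the earliest start is 15:00.

15:00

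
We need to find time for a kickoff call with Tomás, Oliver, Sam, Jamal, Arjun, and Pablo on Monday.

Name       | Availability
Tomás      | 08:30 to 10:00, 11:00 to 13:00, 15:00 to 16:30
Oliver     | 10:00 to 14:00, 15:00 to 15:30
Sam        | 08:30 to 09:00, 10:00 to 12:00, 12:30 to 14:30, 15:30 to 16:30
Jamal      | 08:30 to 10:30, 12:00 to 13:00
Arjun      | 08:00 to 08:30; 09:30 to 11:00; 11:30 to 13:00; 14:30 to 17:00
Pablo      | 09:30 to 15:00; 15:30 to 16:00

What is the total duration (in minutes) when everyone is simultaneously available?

30

Tomás ∩ Oliver: 11:00-13:00, 15:00-15:30.
Tomás ∩ Oliver ∩ Sam: 11:00-12:00, 12:30-13:00.
Tomás ∩ Oliver ∩ Sam ∩ Jamal: 12:30-13:00.
Tomás ∩ Oliver ∩ Sam ∩ Jamal ∩ Arjun: 12:30-13:00.
Tomás ∩ Oliver ∩ Sam ∩ Jamal ∩ Arjun ∩ Pablo: 12:30-13:00.
That's a single block of 30 minutes.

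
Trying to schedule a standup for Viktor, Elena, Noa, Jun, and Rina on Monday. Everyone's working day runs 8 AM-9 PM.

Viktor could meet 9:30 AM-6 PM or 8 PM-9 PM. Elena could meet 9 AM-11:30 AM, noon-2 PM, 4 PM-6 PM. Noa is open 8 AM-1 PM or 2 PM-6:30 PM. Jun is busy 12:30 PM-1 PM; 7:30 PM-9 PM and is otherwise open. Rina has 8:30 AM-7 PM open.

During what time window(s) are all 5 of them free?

Viktor free: 09:30-18:00, 20:00-21:00.
Elena free: 09:00-11:30, 12:00-14:00, 16:00-18:00.
Noa free: 08:00-13:00, 14:00-18:30.
Jun free: 08:00-12:30, 13:00-19:30 (invert busy blocks within the working day).
Rina free: 08:30-19:00.
Viktor ∩ Elena: 09:30-11:30, 12:00-14:00, 16:00-18:00.
Viktor ∩ Elena ∩ Noa: 09:30-11:30, 12:00-13:00, 16:00-18:00.
Viktor ∩ Elena ∩ Noa ∩ Jun: 09:30-11:30, 12:00-12:30, 16:00-18:00.
Viktor ∩ Elena ∩ Noa ∩ Jun ∩ Rina: 09:30-11:30, 12:00-12:30, 16:00-18:00.

09:30-11:30, 12:00-12:30, 16:00-18:00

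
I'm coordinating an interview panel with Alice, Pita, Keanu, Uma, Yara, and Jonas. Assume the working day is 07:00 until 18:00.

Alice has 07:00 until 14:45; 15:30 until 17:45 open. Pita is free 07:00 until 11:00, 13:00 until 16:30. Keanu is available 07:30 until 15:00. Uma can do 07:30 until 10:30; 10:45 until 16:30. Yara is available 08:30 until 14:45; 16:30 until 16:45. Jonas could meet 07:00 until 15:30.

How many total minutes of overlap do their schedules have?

240

Alice ∩ Pita: 07:00-11:00, 13:00-14:45, 15:30-16:30.
Alice ∩ Pita ∩ Keanu: 07:30-11:00, 13:00-14:45.
Alice ∩ Pita ∩ Keanu ∩ Uma: 07:30-10:30, 10:45-11:00, 13:00-14:45.
Alice ∩ Pita ∩ Keanu ∩ Uma ∩ Yara: 08:30-10:30, 10:45-11:00, 13:00-14:45.
Alice ∩ Pita ∩ Keanu ∩ Uma ∩ Yara ∩ Jonas: 08:30-10:30, 10:45-11:00, 13:00-14:45.
Those are the intersection windows.
Summing the common windows: 120 + 15 + 105 = 240 minutes.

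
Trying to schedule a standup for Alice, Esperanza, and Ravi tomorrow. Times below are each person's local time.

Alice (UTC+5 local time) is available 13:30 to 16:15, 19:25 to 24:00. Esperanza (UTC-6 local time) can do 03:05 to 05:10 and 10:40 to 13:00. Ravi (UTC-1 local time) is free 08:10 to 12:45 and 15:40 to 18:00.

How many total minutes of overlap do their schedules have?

Alice in UTC: 08:30-11:15, 14:25-19:00 (subtract 5h to convert from UTC+5).
Esperanza in UTC: 09:05-11:10, 16:40-19:00 (add 6h to convert from UTC-6).
Ravi in UTC: 09:10-13:45, 16:40-19:00 (add 1h to convert from UTC-1).
Alice ∩ Esperanza: 09:05-11:10, 16:40-19:00.
Alice ∩ Esperanza ∩ Ravi: 09:10-11:10, 16:40-19:00.
Those are the intersection windows.
Summing the common windows: 120 + 140 = 260 minutes.

260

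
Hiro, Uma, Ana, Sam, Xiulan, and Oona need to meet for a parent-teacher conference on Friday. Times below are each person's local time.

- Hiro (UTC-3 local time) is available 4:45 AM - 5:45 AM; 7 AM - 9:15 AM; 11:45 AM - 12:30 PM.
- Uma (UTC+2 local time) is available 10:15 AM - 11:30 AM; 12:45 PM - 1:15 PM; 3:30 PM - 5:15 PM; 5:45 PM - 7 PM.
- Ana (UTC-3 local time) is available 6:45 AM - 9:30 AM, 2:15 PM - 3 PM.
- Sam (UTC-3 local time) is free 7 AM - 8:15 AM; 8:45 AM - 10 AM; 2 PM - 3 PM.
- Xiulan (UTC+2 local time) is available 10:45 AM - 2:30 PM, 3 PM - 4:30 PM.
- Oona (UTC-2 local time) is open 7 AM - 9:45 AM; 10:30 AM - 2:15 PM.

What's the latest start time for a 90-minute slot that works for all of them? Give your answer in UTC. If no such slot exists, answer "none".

none

Hiro in UTC: 07:45-08:45, 10:00-12:15, 14:45-15:30 (add 3h to convert from UTC-3).
Uma in UTC: 08:15-09:30, 10:45-11:15, 13:30-15:15, 15:45-17:00 (subtract 2h to convert from UTC+2).
Ana in UTC: 09:45-12:30, 17:15-18:00 (add 3h to convert from UTC-3).
Sam in UTC: 10:00-11:15, 11:45-13:00, 17:00-18:00 (add 3h to convert from UTC-3).
Xiulan in UTC: 08:45-12:30, 13:00-14:30 (subtract 2h to convert from UTC+2).
Oona in UTC: 09:00-11:45, 12:30-16:15 (add 2h to convert from UTC-2).
Hiro ∩ Uma: 08:15-08:45, 10:45-11:15, 14:45-15:15.
Hiro ∩ Uma ∩ Ana: 10:45-11:15.
Hiro ∩ Uma ∩ Ana ∩ Sam: 10:45-11:15.
Hiro ∩ Uma ∩ Ana ∩ Sam ∩ Xiulan: 10:45-11:15.
Hiro ∩ Uma ∩ Ana ∩ Sam ∩ Xiulan ∩ Oona: 10:45-11:15.
So the common availability across everyone is 10:45-11:15.
No common window is at least 90 minutes long.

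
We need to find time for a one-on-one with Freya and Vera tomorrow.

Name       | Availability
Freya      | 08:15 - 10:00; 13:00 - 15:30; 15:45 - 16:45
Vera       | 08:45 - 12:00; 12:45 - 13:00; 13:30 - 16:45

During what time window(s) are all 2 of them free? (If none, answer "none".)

Freya ∩ Vera: 08:45-10:00, 13:30-15:30, 15:45-16:45.
Those are the intersection windows.

08:45-10:00, 13:30-15:30, 15:45-16:45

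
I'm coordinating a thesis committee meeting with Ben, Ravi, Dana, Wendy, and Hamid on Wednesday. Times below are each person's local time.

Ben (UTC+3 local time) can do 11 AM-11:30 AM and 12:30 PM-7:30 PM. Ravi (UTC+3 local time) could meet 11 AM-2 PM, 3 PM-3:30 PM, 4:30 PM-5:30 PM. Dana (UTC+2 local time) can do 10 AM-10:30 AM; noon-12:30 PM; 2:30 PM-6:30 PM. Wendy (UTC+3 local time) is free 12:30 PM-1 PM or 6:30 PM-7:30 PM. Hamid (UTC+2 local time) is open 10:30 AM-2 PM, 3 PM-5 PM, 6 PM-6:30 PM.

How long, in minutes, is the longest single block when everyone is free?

Ben in UTC: 08:00-08:30, 09:30-16:30 (subtract 3h to convert from UTC+3).
Ravi in UTC: 08:00-11:00, 12:00-12:30, 13:30-14:30 (subtract 3h to convert from UTC+3).
Dana in UTC: 08:00-08:30, 10:00-10:30, 12:30-16:30 (subtract 2h to convert from UTC+2).
Wendy in UTC: 09:30-10:00, 15:30-16:30 (subtract 3h to convert from UTC+3).
Hamid in UTC: 08:30-12:00, 13:00-15:00, 16:00-16:30 (subtract 2h to convert from UTC+2).
Ben ∩ Ravi: 08:00-08:30, 09:30-11:00, 12:00-12:30, 13:30-14:30.
Ben ∩ Ravi ∩ Dana: 08:00-08:30, 10:00-10:30, 13:30-14:30.
Ben ∩ Ravi ∩ Dana ∩ Wendy: ∅.
Ben ∩ Ravi ∩ Dana ∩ Wendy ∩ Hamid: ∅.
There is no time when everyone is free.
No common window exists, so the longest block is 0 minutes.

0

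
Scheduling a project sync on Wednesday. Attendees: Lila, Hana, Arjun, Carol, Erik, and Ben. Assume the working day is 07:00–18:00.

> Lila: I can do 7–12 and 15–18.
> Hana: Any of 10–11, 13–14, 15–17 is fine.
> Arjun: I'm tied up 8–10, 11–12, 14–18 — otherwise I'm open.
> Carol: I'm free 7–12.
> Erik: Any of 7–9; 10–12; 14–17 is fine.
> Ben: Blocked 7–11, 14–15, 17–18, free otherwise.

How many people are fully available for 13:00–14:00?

3

Lila free: 07:00-12:00, 15:00-18:00.
Hana free: 10:00-11:00, 13:00-14:00, 15:00-17:00.
Arjun free: 07:00-08:00, 10:00-11:00, 12:00-14:00 (invert busy blocks within the working day).
Carol free: 07:00-12:00.
Erik free: 07:00-09:00, 10:00-12:00, 14:00-17:00.
Ben free: 11:00-14:00, 15:00-17:00 (invert busy blocks within the working day).
Hana, Arjun, and Ben can make the full 13:00-14:00 slot — that's 3.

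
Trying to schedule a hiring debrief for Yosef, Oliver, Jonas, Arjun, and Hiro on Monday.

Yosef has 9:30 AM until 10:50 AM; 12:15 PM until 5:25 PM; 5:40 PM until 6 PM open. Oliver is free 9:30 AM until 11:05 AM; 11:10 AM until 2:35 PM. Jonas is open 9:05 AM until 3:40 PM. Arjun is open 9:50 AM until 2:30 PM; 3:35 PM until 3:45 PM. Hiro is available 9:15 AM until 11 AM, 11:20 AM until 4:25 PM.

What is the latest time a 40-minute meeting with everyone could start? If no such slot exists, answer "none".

13:50

Yosef ∩ Oliver: 09:30-10:50, 12:15-14:35.
Yosef ∩ Oliver ∩ Jonas: 09:30-10:50, 12:15-14:35.
Yosef ∩ Oliver ∩ Jonas ∩ Arjun: 09:50-10:50, 12:15-14:30.
Yosef ∩ Oliver ∩ Jonas ∩ Arjun ∩ Hiro: 09:50-10:50, 12:15-14:30.
So the common availability across everyone is 09:50-10:50, 12:15-14:30.
The last common window of at least 40 minutes is 12:15-14:30; a 40-minute meeting can start as late as 13:50 and still end by 14:30.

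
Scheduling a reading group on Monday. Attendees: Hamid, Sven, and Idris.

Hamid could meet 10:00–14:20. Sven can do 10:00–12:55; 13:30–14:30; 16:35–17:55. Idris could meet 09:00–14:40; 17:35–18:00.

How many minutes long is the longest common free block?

Hamid ∩ Sven: 10:00-12:55, 13:30-14:20.
Hamid ∩ Sven ∩ Idris: 10:00-12:55, 13:30-14:20.
So the common availability across everyone is 10:00-12:55, 13:30-14:20.
The longest is 10:00-12:55 at 175 minutes.

175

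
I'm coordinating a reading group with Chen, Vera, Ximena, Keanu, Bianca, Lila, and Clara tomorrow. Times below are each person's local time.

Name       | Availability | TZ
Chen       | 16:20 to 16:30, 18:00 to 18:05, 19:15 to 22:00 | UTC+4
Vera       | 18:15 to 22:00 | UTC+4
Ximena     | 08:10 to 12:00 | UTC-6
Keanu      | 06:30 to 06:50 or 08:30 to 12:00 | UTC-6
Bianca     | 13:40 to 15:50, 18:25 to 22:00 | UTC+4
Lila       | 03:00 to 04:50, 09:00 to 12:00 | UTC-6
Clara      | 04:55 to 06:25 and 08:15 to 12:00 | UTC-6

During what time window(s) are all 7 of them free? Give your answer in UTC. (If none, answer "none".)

Chen in UTC: 12:20-12:30, 14:00-14:05, 15:15-18:00 (subtract 4h to convert from UTC+4).
Vera in UTC: 14:15-18:00 (subtract 4h to convert from UTC+4).
Ximena in UTC: 14:10-18:00 (add 6h to convert from UTC-6).
Keanu in UTC: 12:30-12:50, 14:30-18:00 (add 6h to convert from UTC-6).
Bianca in UTC: 09:40-11:50, 14:25-18:00 (subtract 4h to convert from UTC+4).
Lila in UTC: 09:00-10:50, 15:00-18:00 (add 6h to convert from UTC-6).
Clara in UTC: 10:55-12:25, 14:15-18:00 (add 6h to convert from UTC-6).
Chen ∩ Vera: 15:15-18:00.
Chen ∩ Vera ∩ Ximena: 15:15-18:00.
Chen ∩ Vera ∩ Ximena ∩ Keanu: 15:15-18:00.
Chen ∩ Vera ∩ Ximena ∩ Keanu ∩ Bianca: 15:15-18:00.
Chen ∩ Vera ∩ Ximena ∩ Keanu ∩ Bianca ∩ Lila: 15:15-18:00.
Chen ∩ Vera ∩ Ximena ∩ Keanu ∩ Bianca ∩ Lila ∩ Clara: 15:15-18:00.

15:15-18:00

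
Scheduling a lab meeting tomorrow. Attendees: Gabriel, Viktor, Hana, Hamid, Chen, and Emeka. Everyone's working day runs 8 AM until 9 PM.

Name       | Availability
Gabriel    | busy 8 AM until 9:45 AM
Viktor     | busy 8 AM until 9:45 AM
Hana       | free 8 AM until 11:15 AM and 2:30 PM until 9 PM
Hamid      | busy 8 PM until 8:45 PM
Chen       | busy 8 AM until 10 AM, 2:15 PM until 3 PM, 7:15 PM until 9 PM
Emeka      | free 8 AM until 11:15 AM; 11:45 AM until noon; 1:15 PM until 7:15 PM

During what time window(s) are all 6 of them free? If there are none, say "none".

Gabriel free: 09:45-21:00 (invert busy blocks within the working day).
Viktor free: 09:45-21:00 (invert busy blocks within the working day).
Hana free: 08:00-11:15, 14:30-21:00.
Hamid free: 08:00-20:00, 20:45-21:00 (invert busy blocks within the working day).
Chen free: 10:00-14:15, 15:00-19:15 (invert busy blocks within the working day).
Emeka free: 08:00-11:15, 11:45-12:00, 13:15-19:15.
Gabriel ∩ Viktor: 09:45-21:00.
Gabriel ∩ Viktor ∩ Hana: 09:45-11:15, 14:30-21:00.
Gabriel ∩ Viktor ∩ Hana ∩ Hamid: 09:45-11:15, 14:30-20:00, 20:45-21:00.
Gabriel ∩ Viktor ∩ Hana ∩ Hamid ∩ Chen: 10:00-11:15, 15:00-19:15.
Gabriel ∩ Viktor ∩ Hana ∩ Hamid ∩ Chen ∩ Emeka: 10:00-11:15, 15:00-19:15.

10:00-11:15, 15:00-19:15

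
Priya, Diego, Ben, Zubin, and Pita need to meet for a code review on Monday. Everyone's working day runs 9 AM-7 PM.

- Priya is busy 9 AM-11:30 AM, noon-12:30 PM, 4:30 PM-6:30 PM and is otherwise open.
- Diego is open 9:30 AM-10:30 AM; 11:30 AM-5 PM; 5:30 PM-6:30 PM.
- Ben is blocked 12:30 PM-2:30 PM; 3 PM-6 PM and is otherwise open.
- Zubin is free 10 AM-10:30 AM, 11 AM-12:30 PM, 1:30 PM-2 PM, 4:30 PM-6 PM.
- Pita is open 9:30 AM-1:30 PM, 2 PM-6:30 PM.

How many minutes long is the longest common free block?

30

Priya free: 11:30-12:00, 12:30-16:30, 18:30-19:00 (invert busy blocks within the working day).
Diego free: 09:30-10:30, 11:30-17:00, 17:30-18:30.
Ben free: 09:00-12:30, 14:30-15:00, 18:00-19:00 (invert busy blocks within the working day).
Zubin free: 10:00-10:30, 11:00-12:30, 13:30-14:00, 16:30-18:00.
Pita free: 09:30-13:30, 14:00-18:30.
Priya ∩ Diego: 11:30-12:00, 12:30-16:30.
Priya ∩ Diego ∩ Ben: 11:30-12:00, 14:30-15:00.
Priya ∩ Diego ∩ Ben ∩ Zubin: 11:30-12:00.
Priya ∩ Diego ∩ Ben ∩ Zubin ∩ Pita: 11:30-12:00.
The longest is 11:30-12:00 at 30 minutes.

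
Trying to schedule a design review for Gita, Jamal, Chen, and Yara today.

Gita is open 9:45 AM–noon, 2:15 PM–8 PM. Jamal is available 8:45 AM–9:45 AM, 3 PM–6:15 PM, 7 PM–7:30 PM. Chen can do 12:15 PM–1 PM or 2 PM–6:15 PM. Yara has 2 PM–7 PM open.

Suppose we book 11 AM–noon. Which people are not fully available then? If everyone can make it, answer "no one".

Chen, Jamal, Yara

Gita: free for 11:00-12:00. Jamal: not fully free for 11:00-12:00. Chen: not fully free for 11:00-12:00. Yara: not fully free for 11:00-12:00.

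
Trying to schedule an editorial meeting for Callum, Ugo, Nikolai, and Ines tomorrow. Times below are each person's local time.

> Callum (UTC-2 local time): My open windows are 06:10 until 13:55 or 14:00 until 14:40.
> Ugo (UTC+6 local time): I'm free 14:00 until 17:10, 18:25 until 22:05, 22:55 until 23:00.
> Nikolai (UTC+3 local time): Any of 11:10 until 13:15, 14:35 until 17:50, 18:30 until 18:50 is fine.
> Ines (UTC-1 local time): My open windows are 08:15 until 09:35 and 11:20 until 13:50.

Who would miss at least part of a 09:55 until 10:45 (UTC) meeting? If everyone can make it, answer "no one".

Ines, Nikolai

Callum in UTC: 08:10-15:55, 16:00-16:40 (add 2h to convert from UTC-2).
Ugo in UTC: 08:00-11:10, 12:25-16:05, 16:55-17:00 (subtract 6h to convert from UTC+6).
Nikolai in UTC: 08:10-10:15, 11:35-14:50, 15:30-15:50 (subtract 3h to convert from UTC+3).
Ines in UTC: 09:15-10:35, 12:20-14:50 (add 1h to convert from UTC-1).
Callum: free for 09:55-10:45. Ugo: free for 09:55-10:45. Nikolai: not fully free for 09:55-10:45. Ines: not fully free for 09:55-10:45.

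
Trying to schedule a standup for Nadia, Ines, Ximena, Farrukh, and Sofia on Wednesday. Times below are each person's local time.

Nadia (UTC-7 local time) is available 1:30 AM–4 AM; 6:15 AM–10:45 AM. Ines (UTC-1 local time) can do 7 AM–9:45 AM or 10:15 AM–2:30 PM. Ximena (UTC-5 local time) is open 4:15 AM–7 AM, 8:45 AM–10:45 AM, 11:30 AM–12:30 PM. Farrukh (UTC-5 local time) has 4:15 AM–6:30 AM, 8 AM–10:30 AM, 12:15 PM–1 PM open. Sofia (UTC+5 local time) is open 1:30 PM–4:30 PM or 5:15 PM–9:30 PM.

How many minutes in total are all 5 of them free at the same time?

Nadia in UTC: 08:30-11:00, 13:15-17:45 (add 7h to convert from UTC-7).
Ines in UTC: 08:00-10:45, 11:15-15:30 (add 1h to convert from UTC-1).
Ximena in UTC: 09:15-12:00, 13:45-15:45, 16:30-17:30 (add 5h to convert from UTC-5).
Farrukh in UTC: 09:15-11:30, 13:00-15:30, 17:15-18:00 (add 5h to convert from UTC-5).
Sofia in UTC: 08:30-11:30, 12:15-16:30 (subtract 5h to convert from UTC+5).
Nadia ∩ Ines: 08:30-10:45, 13:15-15:30.
Nadia ∩ Ines ∩ Ximena: 09:15-10:45, 13:45-15:30.
Nadia ∩ Ines ∩ Ximena ∩ Farrukh: 09:15-10:45, 13:45-15:30.
Nadia ∩ Ines ∩ Ximena ∩ Farrukh ∩ Sofia: 09:15-10:45, 13:45-15:30.
Summing the common windows: 90 + 105 = 195 minutes.

195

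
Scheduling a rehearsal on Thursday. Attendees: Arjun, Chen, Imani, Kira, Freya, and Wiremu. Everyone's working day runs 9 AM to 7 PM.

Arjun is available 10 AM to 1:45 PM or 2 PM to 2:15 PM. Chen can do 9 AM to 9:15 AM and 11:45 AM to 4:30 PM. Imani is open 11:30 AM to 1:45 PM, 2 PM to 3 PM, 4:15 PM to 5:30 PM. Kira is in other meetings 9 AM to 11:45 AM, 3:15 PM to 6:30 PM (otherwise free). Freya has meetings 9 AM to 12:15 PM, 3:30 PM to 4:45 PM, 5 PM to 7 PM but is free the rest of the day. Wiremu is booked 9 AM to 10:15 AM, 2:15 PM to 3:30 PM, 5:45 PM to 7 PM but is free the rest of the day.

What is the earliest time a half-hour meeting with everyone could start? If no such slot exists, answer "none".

12:15

Arjun free: 10:00-13:45, 14:00-14:15.
Chen free: 09:00-09:15, 11:45-16:30.
Imani free: 11:30-13:45, 14:00-15:00, 16:15-17:30.
Kira free: 11:45-15:15, 18:30-19:00 (invert busy blocks within the working day).
Freya free: 12:15-15:30, 16:45-17:00 (invert busy blocks within the working day).
Wiremu free: 10:15-14:15, 15:30-17:45 (invert busy blocks within the working day).
Arjun ∩ Chen: 11:45-13:45, 14:00-14:15.
Arjun ∩ Chen ∩ Imani: 11:45-13:45, 14:00-14:15.
Arjun ∩ Chen ∩ Imani ∩ Kira: 11:45-13:45, 14:00-14:15.
Arjun ∩ Chen ∩ Imani ∩ Kira ∩ Freya: 12:15-13:45, 14:00-14:15.
Arjun ∩ Chen ∩ Imani ∩ Kira ∩ Freya ∩ Wiremu: 12:15-13:45, 14:00-14:15.
The first common window of at least 30 minutes is 12:15-13:45, so the earliest start is 12:15.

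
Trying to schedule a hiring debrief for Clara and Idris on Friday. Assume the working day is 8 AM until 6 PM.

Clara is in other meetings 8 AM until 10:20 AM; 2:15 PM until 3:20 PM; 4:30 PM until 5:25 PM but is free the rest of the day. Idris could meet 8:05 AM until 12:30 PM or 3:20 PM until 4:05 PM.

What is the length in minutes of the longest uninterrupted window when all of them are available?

Clara free: 10:20-14:15, 15:20-16:30, 17:25-18:00 (invert busy blocks within the working day).
Idris free: 08:05-12:30, 15:20-16:05.
Clara ∩ Idris: 10:20-12:30, 15:20-16:05.
Those are the intersection windows.
The longest is 10:20-12:30 at 130 minutes.

130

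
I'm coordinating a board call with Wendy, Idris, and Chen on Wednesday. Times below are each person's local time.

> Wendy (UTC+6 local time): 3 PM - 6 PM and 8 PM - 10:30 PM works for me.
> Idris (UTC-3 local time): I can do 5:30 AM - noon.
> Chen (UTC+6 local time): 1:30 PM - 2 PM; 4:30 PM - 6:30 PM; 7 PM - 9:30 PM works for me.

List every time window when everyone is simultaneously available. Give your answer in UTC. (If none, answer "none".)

10:30-12:00, 14:00-15:00

Wendy in UTC: 09:00-12:00, 14:00-16:30 (subtract 6h to convert from UTC+6).
Idris in UTC: 08:30-15:00 (add 3h to convert from UTC-3).
Chen in UTC: 07:30-08:00, 10:30-12:30, 13:00-15:30 (subtract 6h to convert from UTC+6).
Wendy ∩ Idris: 09:00-12:00, 14:00-15:00.
Wendy ∩ Idris ∩ Chen: 10:30-12:00, 14:00-15:00.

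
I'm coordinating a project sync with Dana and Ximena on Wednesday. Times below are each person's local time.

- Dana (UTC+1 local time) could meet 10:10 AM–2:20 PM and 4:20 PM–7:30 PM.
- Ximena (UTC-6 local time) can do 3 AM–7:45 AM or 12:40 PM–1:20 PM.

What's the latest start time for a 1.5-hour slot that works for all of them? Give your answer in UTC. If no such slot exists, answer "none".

Dana in UTC: 09:10-13:20, 15:20-18:30 (subtract 1h to convert from UTC+1).
Ximena in UTC: 09:00-13:45, 18:40-19:20 (add 6h to convert from UTC-6).
Dana ∩ Ximena: 09:10-13:20.
The last common window of at least 90 minutes is 09:10-13:20; a 90-minute meeting can start as late as 11:50 and still end by 13:20.

11:50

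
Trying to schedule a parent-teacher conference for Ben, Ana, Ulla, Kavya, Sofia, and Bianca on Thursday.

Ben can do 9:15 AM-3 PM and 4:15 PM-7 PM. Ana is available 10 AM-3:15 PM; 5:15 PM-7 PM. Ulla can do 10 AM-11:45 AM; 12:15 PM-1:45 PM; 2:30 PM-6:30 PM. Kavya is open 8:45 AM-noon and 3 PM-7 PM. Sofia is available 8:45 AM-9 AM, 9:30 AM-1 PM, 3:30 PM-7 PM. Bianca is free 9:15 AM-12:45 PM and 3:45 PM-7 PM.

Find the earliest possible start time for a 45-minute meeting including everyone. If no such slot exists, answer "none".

10:00

Ben ∩ Ana: 10:00-15:00, 17:15-19:00.
Ben ∩ Ana ∩ Ulla: 10:00-11:45, 12:15-13:45, 14:30-15:00, 17:15-18:30.
Ben ∩ Ana ∩ Ulla ∩ Kavya: 10:00-11:45, 17:15-18:30.
Ben ∩ Ana ∩ Ulla ∩ Kavya ∩ Sofia: 10:00-11:45, 17:15-18:30.
Ben ∩ Ana ∩ Ulla ∩ Kavya ∩ Sofia ∩ Bianca: 10:00-11:45, 17:15-18:30.
The first common window of at least 45 minutes is 10:00-11:45, so the earliest start is 10:00.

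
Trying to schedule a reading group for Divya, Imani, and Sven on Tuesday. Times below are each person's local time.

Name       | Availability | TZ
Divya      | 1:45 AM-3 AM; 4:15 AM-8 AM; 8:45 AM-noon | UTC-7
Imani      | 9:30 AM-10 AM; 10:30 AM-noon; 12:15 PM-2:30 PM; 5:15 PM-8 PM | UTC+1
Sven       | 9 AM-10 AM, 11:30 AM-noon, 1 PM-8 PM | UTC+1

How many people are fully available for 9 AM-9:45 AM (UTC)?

Divya in UTC: 08:45-10:00, 11:15-15:00, 15:45-19:00 (add 7h to convert from UTC-7).
Imani in UTC: 08:30-09:00, 09:30-11:00, 11:15-13:30, 16:15-19:00 (subtract 1h to convert from UTC+1).
Sven in UTC: 08:00-09:00, 10:30-11:00, 12:00-19:00 (subtract 1h to convert from UTC+1).
Divya can make the full 09:00-09:45 slot — that's 1.

1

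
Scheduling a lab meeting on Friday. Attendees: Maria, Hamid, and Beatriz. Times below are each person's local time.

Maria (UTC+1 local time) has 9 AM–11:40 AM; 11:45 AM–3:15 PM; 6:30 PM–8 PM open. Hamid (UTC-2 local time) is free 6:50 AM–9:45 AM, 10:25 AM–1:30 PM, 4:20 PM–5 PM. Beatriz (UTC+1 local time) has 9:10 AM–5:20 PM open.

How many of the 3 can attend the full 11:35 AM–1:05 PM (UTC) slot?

2

Maria in UTC: 08:00-10:40, 10:45-14:15, 17:30-19:00 (subtract 1h to convert from UTC+1).
Hamid in UTC: 08:50-11:45, 12:25-15:30, 18:20-19:00 (add 2h to convert from UTC-2).
Beatriz in UTC: 08:10-16:20 (subtract 1h to convert from UTC+1).
Maria and Beatriz can make the full 11:35-13:05 slot — that's 2.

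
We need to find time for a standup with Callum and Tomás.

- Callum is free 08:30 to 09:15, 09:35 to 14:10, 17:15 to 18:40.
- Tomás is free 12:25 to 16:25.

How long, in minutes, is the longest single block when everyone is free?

Callum ∩ Tomás: 12:25-14:10.
The longest is 12:25-14:10 at 105 minutes.

105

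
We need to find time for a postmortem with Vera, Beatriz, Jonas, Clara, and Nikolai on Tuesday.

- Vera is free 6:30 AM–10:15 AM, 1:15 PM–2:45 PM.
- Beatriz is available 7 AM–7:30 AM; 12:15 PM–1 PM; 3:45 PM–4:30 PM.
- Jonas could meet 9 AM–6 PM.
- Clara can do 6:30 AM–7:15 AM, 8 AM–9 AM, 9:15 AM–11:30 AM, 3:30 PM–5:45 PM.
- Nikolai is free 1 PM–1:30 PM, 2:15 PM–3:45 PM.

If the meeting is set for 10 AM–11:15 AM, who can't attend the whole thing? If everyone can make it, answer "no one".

Beatriz, Nikolai, Vera

Vera: not fully free for 10:00-11:15. Beatriz: not fully free for 10:00-11:15. Jonas: free for 10:00-11:15. Clara: free for 10:00-11:15. Nikolai: not fully free for 10:00-11:15.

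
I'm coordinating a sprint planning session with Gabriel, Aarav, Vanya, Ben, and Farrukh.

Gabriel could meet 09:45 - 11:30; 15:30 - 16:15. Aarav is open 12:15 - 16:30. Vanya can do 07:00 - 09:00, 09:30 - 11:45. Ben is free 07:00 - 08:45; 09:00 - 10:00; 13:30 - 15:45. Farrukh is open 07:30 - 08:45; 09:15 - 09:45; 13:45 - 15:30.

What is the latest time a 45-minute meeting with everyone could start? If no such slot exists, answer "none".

Gabriel ∩ Aarav: 15:30-16:15.
Gabriel ∩ Aarav ∩ Vanya: ∅.
Gabriel ∩ Aarav ∩ Vanya ∩ Ben: ∅.
Gabriel ∩ Aarav ∩ Vanya ∩ Ben ∩ Farrukh: ∅.
There is no time when everyone is free.
No common window is at least 45 minutes long.

none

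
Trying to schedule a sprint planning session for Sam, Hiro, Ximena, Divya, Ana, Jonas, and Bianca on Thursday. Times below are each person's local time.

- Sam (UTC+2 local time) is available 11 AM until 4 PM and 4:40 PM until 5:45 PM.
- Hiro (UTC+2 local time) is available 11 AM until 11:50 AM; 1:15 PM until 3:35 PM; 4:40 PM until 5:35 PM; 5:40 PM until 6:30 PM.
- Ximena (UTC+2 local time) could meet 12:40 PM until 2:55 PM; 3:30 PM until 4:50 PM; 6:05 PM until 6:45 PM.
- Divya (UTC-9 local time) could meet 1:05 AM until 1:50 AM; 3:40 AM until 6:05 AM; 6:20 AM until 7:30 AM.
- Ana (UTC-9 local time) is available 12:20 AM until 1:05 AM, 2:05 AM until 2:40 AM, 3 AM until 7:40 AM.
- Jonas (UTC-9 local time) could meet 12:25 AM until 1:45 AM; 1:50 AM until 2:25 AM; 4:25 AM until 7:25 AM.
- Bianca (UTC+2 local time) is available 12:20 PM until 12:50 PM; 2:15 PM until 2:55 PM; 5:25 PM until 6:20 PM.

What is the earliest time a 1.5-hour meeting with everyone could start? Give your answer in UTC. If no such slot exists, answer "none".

Sam in UTC: 09:00-14:00, 14:40-15:45 (subtract 2h to convert from UTC+2).
Hiro in UTC: 09:00-09:50, 11:15-13:35, 14:40-15:35, 15:40-16:30 (subtract 2h to convert from UTC+2).
Ximena in UTC: 10:40-12:55, 13:30-14:50, 16:05-16:45 (subtract 2h to convert from UTC+2).
Divya in UTC: 10:05-10:50, 12:40-15:05, 15:20-16:30 (add 9h to convert from UTC-9).
Ana in UTC: 09:20-10:05, 11:05-11:40, 12:00-16:40 (add 9h to convert from UTC-9).
Jonas in UTC: 09:25-10:45, 10:50-11:25, 13:25-16:25 (add 9h to convert from UTC-9).
Bianca in UTC: 10:20-10:50, 12:15-12:55, 15:25-16:20 (subtract 2h to convert from UTC+2).
Sam ∩ Hiro: 09:00-09:50, 11:15-13:35, 14:40-15:35, 15:40-15:45.
Sam ∩ Hiro ∩ Ximena: 11:15-12:55, 13:30-13:35, 14:40-14:50.
Sam ∩ Hiro ∩ Ximena ∩ Divya: 12:40-12:55, 13:30-13:35, 14:40-14:50.
Sam ∩ Hiro ∩ Ximena ∩ Divya ∩ Ana: 12:40-12:55, 13:30-13:35, 14:40-14:50.
Sam ∩ Hiro ∩ Ximena ∩ Divya ∩ Ana ∩ Jonas: 13:30-13:35, 14:40-14:50.
Sam ∩ Hiro ∩ Ximena ∩ Divya ∩ Ana ∩ Jonas ∩ Bianca: ∅.
There is no time when everyone is free.
No common window is at least 90 minutes long.

none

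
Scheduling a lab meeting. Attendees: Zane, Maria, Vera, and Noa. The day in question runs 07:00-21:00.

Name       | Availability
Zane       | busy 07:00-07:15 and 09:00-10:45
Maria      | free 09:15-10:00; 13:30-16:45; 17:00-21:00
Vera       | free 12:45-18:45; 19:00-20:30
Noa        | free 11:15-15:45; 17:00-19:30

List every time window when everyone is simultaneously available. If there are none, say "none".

Zane free: 07:15-09:00, 10:45-21:00 (invert busy blocks within the working day).
Maria free: 09:15-10:00, 13:30-16:45, 17:00-21:00.
Vera free: 12:45-18:45, 19:00-20:30.
Noa free: 11:15-15:45, 17:00-19:30.
Zane ∩ Maria: 13:30-16:45, 17:00-21:00.
Zane ∩ Maria ∩ Vera: 13:30-16:45, 17:00-18:45, 19:00-20:30.
Zane ∩ Maria ∩ Vera ∩ Noa: 13:30-15:45, 17:00-18:45, 19:00-19:30.
Those are the intersection windows.

13:30-15:45, 17:00-18:45, 19:00-19:30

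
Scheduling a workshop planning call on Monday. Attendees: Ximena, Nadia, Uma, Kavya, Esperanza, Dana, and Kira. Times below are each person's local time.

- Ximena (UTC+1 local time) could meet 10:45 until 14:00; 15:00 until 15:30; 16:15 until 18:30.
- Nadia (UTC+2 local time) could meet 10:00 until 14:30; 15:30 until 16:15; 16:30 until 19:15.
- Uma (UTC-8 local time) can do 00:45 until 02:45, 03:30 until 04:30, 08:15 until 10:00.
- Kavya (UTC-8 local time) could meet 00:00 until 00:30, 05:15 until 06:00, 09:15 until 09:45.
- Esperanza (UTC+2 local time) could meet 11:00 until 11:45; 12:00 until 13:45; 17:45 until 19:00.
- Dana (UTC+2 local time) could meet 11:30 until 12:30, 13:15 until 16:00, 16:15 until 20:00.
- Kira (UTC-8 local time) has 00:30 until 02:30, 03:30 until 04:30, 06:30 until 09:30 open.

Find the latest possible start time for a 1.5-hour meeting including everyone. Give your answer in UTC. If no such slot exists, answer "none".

none

Ximena in UTC: 09:45-13:00, 14:00-14:30, 15:15-17:30 (subtract 1h to convert from UTC+1).
Nadia in UTC: 08:00-12:30, 13:30-14:15, 14:30-17:15 (subtract 2h to convert from UTC+2).
Uma in UTC: 08:45-10:45, 11:30-12:30, 16:15-18:00 (add 8h to convert from UTC-8).
Kavya in UTC: 08:00-08:30, 13:15-14:00, 17:15-17:45 (add 8h to convert from UTC-8).
Esperanza in UTC: 09:00-09:45, 10:00-11:45, 15:45-17:00 (subtract 2h to convert from UTC+2).
Dana in UTC: 09:30-10:30, 11:15-14:00, 14:15-18:00 (subtract 2h to convert from UTC+2).
Kira in UTC: 08:30-10:30, 11:30-12:30, 14:30-17:30 (add 8h to convert from UTC-8).
Ximena ∩ Nadia: 09:45-12:30, 14:00-14:15, 15:15-17:15.
Ximena ∩ Nadia ∩ Uma: 09:45-10:45, 11:30-12:30, 16:15-17:15.
Ximena ∩ Nadia ∩ Uma ∩ Kavya: ∅.
Ximena ∩ Nadia ∩ Uma ∩ Kavya ∩ Esperanza: ∅.
Ximena ∩ Nadia ∩ Uma ∩ Kavya ∩ Esperanza ∩ Dana: ∅.
Ximena ∩ Nadia ∩ Uma ∩ Kavya ∩ Esperanza ∩ Dana ∩ Kira: ∅.
There is no time when everyone is free.
No common window is at least 90 minutes long.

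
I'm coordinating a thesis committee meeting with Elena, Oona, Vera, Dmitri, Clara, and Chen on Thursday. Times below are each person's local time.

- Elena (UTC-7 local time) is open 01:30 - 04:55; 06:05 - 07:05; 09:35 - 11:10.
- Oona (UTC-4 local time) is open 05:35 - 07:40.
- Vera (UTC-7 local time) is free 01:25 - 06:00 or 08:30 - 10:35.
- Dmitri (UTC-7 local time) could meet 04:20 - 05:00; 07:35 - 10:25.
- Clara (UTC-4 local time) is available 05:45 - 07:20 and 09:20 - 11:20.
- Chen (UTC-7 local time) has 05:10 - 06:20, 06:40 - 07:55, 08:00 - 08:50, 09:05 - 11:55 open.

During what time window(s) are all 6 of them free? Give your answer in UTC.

Elena in UTC: 08:30-11:55, 13:05-14:05, 16:35-18:10 (add 7h to convert from UTC-7).
Oona in UTC: 09:35-11:40 (add 4h to convert from UTC-4).
Vera in UTC: 08:25-13:00, 15:30-17:35 (add 7h to convert from UTC-7).
Dmitri in UTC: 11:20-12:00, 14:35-17:25 (add 7h to convert from UTC-7).
Clara in UTC: 09:45-11:20, 13:20-15:20 (add 4h to convert from UTC-4).
Chen in UTC: 12:10-13:20, 13:40-14:55, 15:00-15:50, 16:05-18:55 (add 7h to convert from UTC-7).
Elena ∩ Oona: 09:35-11:40.
Elena ∩ Oona ∩ Vera: 09:35-11:40.
Elena ∩ Oona ∩ Vera ∩ Dmitri: 11:20-11:40.
Elena ∩ Oona ∩ Vera ∩ Dmitri ∩ Clara: ∅.
Elena ∩ Oona ∩ Vera ∩ Dmitri ∩ Clara ∩ Chen: ∅.
There is no time when everyone is free.

none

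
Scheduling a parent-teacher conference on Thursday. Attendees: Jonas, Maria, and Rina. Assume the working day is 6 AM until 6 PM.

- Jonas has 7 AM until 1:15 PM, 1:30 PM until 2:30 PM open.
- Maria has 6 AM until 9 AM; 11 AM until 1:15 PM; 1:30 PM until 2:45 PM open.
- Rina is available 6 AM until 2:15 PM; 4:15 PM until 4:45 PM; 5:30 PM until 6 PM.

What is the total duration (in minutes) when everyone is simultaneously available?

300

Jonas ∩ Maria: 07:00-09:00, 11:00-13:15, 13:30-14:30.
Jonas ∩ Maria ∩ Rina: 07:00-09:00, 11:00-13:15, 13:30-14:15.
Summing the common windows: 120 + 135 + 45 = 300 minutes.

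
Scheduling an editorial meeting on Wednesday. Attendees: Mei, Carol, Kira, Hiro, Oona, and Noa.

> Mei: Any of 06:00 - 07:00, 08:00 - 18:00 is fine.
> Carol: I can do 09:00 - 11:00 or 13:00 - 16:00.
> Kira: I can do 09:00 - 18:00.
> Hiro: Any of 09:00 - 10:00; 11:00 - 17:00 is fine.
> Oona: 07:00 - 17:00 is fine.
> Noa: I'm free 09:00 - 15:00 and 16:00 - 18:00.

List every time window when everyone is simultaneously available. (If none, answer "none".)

Mei ∩ Carol: 09:00-11:00, 13:00-16:00.
Mei ∩ Carol ∩ Kira: 09:00-11:00, 13:00-16:00.
Mei ∩ Carol ∩ Kira ∩ Hiro: 09:00-10:00, 13:00-16:00.
Mei ∩ Carol ∩ Kira ∩ Hiro ∩ Oona: 09:00-10:00, 13:00-16:00.
Mei ∩ Carol ∩ Kira ∩ Hiro ∩ Oona ∩ Noa: 09:00-10:00, 13:00-15:00.

09:00-10:00, 13:00-15:00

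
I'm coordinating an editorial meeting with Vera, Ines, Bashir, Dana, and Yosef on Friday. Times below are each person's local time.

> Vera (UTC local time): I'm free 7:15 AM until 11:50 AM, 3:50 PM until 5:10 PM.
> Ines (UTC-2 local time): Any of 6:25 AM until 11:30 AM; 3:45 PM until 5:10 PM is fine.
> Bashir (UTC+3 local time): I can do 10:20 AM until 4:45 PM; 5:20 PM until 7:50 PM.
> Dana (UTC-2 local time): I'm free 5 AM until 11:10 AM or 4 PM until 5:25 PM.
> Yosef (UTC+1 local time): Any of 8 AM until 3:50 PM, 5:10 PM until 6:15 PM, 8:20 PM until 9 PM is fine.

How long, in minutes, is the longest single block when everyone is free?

205

Vera in UTC: 07:15-11:50, 15:50-17:10.
Ines in UTC: 08:25-13:30, 17:45-19:10 (add 2h to convert from UTC-2).
Bashir in UTC: 07:20-13:45, 14:20-16:50 (subtract 3h to convert from UTC+3).
Dana in UTC: 07:00-13:10, 18:00-19:25 (add 2h to convert from UTC-2).
Yosef in UTC: 07:00-14:50, 16:10-17:15, 19:20-20:00 (subtract 1h to convert from UTC+1).
Vera ∩ Ines: 08:25-11:50.
Vera ∩ Ines ∩ Bashir: 08:25-11:50.
Vera ∩ Ines ∩ Bashir ∩ Dana: 08:25-11:50.
Vera ∩ Ines ∩ Bashir ∩ Dana ∩ Yosef: 08:25-11:50.
So the common availability across everyone is 08:25-11:50.
The longest is 08:25-11:50 at 205 minutes.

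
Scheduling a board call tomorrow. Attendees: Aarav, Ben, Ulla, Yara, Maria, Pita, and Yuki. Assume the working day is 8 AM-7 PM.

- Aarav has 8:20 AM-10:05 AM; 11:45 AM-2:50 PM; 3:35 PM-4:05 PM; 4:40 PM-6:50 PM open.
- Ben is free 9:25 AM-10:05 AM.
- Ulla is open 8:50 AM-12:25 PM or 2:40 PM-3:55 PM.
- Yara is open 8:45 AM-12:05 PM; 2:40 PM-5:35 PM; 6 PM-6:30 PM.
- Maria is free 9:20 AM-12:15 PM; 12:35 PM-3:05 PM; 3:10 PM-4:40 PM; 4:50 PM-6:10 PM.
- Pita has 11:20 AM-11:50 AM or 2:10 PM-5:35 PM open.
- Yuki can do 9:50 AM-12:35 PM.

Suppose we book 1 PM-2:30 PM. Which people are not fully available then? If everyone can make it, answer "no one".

Ben, Pita, Ulla, Yara, Yuki

Aarav: free for 13:00-14:30. Ben: not fully free for 13:00-14:30. Ulla: not fully free for 13:00-14:30. Yara: not fully free for 13:00-14:30. Maria: free for 13:00-14:30. Pita: not fully free for 13:00-14:30. Yuki: not fully free for 13:00-14:30.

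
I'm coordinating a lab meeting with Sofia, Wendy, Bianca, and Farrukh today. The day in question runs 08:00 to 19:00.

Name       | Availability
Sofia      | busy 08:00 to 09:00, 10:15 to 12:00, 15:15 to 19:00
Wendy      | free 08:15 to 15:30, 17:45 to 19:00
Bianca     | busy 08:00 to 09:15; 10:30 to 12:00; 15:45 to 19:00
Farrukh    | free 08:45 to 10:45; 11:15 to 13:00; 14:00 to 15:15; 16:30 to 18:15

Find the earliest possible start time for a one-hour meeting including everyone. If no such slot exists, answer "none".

09:15

Sofia free: 09:00-10:15, 12:00-15:15 (invert busy blocks within the working day).
Wendy free: 08:15-15:30, 17:45-19:00.
Bianca free: 09:15-10:30, 12:00-15:45 (invert busy blocks within the working day).
Farrukh free: 08:45-10:45, 11:15-13:00, 14:00-15:15, 16:30-18:15.
Sofia ∩ Wendy: 09:00-10:15, 12:00-15:15.
Sofia ∩ Wendy ∩ Bianca: 09:15-10:15, 12:00-15:15.
Sofia ∩ Wendy ∩ Bianca ∩ Farrukh: 09:15-10:15, 12:00-13:00, 14:00-15:15.
The first common window of at least 60 minutes is 09:15-10:15, so the earliest start is 09:15.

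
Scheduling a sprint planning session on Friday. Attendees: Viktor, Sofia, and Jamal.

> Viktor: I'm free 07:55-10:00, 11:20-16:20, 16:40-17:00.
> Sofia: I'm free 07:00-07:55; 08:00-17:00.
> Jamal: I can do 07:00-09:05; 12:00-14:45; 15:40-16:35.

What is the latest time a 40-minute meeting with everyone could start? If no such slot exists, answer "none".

15:40

Viktor ∩ Sofia: 08:00-10:00, 11:20-16:20, 16:40-17:00.
Viktor ∩ Sofia ∩ Jamal: 08:00-09:05, 12:00-14:45, 15:40-16:20.
The last common window of at least 40 minutes is 15:40-16:20; a 40-minute meeting can start as late as 15:40 and still end by 16:20.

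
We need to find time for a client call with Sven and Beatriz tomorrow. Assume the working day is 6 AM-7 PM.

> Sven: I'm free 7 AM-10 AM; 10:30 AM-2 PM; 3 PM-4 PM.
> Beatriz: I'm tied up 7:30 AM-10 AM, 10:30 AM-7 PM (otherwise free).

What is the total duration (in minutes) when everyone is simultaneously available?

30

Sven free: 07:00-10:00, 10:30-14:00, 15:00-16:00.
Beatriz free: 06:00-07:30, 10:00-10:30 (invert busy blocks within the working day).
Sven ∩ Beatriz: 07:00-07:30.
That's a single block of 30 minutes.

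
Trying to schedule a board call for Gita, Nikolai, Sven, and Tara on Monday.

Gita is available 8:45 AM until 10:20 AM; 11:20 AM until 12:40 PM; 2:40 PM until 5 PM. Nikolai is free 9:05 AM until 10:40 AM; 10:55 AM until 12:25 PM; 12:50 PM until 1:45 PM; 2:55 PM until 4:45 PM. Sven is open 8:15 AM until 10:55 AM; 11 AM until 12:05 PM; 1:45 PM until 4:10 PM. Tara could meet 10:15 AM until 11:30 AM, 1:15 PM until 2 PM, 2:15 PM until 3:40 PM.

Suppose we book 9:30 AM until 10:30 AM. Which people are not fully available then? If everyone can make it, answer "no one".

Gita, Tara

Gita: not fully free for 09:30-10:30. Nikolai: free for 09:30-10:30. Sven: free for 09:30-10:30. Tara: not fully free for 09:30-10:30.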